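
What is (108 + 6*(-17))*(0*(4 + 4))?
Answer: 0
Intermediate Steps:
(108 + 6*(-17))*(0*(4 + 4)) = (108 - 102)*(0*8) = 6*0 = 0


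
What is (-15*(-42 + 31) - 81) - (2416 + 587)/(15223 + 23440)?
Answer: 3244689/38663 ≈ 83.922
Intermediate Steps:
(-15*(-42 + 31) - 81) - (2416 + 587)/(15223 + 23440) = (-15*(-11) - 81) - 3003/38663 = (165 - 81) - 3003/38663 = 84 - 1*3003/38663 = 84 - 3003/38663 = 3244689/38663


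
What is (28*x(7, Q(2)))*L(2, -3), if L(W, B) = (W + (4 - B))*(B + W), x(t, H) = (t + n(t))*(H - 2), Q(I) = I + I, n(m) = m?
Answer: -7056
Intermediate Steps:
Q(I) = 2*I
x(t, H) = 2*t*(-2 + H) (x(t, H) = (t + t)*(H - 2) = (2*t)*(-2 + H) = 2*t*(-2 + H))
L(W, B) = (B + W)*(4 + W - B) (L(W, B) = (4 + W - B)*(B + W) = (B + W)*(4 + W - B))
(28*x(7, Q(2)))*L(2, -3) = (28*(2*7*(-2 + 2*2)))*(2**2 - 1*(-3)**2 + 4*(-3) + 4*2) = (28*(2*7*(-2 + 4)))*(4 - 1*9 - 12 + 8) = (28*(2*7*2))*(4 - 9 - 12 + 8) = (28*28)*(-9) = 784*(-9) = -7056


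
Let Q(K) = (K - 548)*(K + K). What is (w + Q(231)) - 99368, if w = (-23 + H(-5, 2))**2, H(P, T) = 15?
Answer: -245758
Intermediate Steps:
Q(K) = 2*K*(-548 + K) (Q(K) = (-548 + K)*(2*K) = 2*K*(-548 + K))
w = 64 (w = (-23 + 15)**2 = (-8)**2 = 64)
(w + Q(231)) - 99368 = (64 + 2*231*(-548 + 231)) - 99368 = (64 + 2*231*(-317)) - 99368 = (64 - 146454) - 99368 = -146390 - 99368 = -245758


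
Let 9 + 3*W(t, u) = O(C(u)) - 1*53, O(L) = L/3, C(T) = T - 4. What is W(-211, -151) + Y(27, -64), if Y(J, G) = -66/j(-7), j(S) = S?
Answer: -1793/63 ≈ -28.460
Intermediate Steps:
C(T) = -4 + T
O(L) = L/3 (O(L) = L*(⅓) = L/3)
Y(J, G) = 66/7 (Y(J, G) = -66/(-7) = -66*(-⅐) = 66/7)
W(t, u) = -190/9 + u/9 (W(t, u) = -3 + ((-4 + u)/3 - 1*53)/3 = -3 + ((-4/3 + u/3) - 53)/3 = -3 + (-163/3 + u/3)/3 = -3 + (-163/9 + u/9) = -190/9 + u/9)
W(-211, -151) + Y(27, -64) = (-190/9 + (⅑)*(-151)) + 66/7 = (-190/9 - 151/9) + 66/7 = -341/9 + 66/7 = -1793/63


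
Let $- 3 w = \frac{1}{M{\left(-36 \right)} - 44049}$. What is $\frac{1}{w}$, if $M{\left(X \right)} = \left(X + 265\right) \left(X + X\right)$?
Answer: $181611$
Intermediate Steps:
$M{\left(X \right)} = 2 X \left(265 + X\right)$ ($M{\left(X \right)} = \left(265 + X\right) 2 X = 2 X \left(265 + X\right)$)
$w = \frac{1}{181611}$ ($w = - \frac{1}{3 \left(2 \left(-36\right) \left(265 - 36\right) - 44049\right)} = - \frac{1}{3 \left(2 \left(-36\right) 229 - 44049\right)} = - \frac{1}{3 \left(-16488 - 44049\right)} = - \frac{1}{3 \left(-60537\right)} = \left(- \frac{1}{3}\right) \left(- \frac{1}{60537}\right) = \frac{1}{181611} \approx 5.5063 \cdot 10^{-6}$)
$\frac{1}{w} = \frac{1}{\frac{1}{181611}} = 181611$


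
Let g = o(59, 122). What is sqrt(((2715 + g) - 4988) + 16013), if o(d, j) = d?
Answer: sqrt(13799) ≈ 117.47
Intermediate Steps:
g = 59
sqrt(((2715 + g) - 4988) + 16013) = sqrt(((2715 + 59) - 4988) + 16013) = sqrt((2774 - 4988) + 16013) = sqrt(-2214 + 16013) = sqrt(13799)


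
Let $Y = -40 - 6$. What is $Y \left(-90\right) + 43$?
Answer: $4183$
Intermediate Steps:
$Y = -46$
$Y \left(-90\right) + 43 = \left(-46\right) \left(-90\right) + 43 = 4140 + 43 = 4183$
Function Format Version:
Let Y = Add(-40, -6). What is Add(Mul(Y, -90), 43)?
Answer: 4183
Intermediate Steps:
Y = -46
Add(Mul(Y, -90), 43) = Add(Mul(-46, -90), 43) = Add(4140, 43) = 4183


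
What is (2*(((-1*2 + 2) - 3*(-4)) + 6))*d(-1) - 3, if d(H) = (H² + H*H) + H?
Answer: 33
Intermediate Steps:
d(H) = H + 2*H² (d(H) = (H² + H²) + H = 2*H² + H = H + 2*H²)
(2*(((-1*2 + 2) - 3*(-4)) + 6))*d(-1) - 3 = (2*(((-1*2 + 2) - 3*(-4)) + 6))*(-(1 + 2*(-1))) - 3 = (2*(((-2 + 2) + 12) + 6))*(-(1 - 2)) - 3 = (2*((0 + 12) + 6))*(-1*(-1)) - 3 = (2*(12 + 6))*1 - 3 = (2*18)*1 - 3 = 36*1 - 3 = 36 - 3 = 33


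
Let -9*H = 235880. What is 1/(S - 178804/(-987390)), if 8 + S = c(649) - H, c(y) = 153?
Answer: 493695/13010872577 ≈ 3.7945e-5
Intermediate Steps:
H = -235880/9 (H = -1/9*235880 = -235880/9 ≈ -26209.)
S = 237185/9 (S = -8 + (153 - 1*(-235880/9)) = -8 + (153 + 235880/9) = -8 + 237257/9 = 237185/9 ≈ 26354.)
1/(S - 178804/(-987390)) = 1/(237185/9 - 178804/(-987390)) = 1/(237185/9 - 178804*(-1/987390)) = 1/(237185/9 + 89402/493695) = 1/(13010872577/493695) = 493695/13010872577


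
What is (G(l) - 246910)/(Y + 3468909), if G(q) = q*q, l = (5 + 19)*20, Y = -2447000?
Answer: -16510/1021909 ≈ -0.016156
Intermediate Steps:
l = 480 (l = 24*20 = 480)
G(q) = q²
(G(l) - 246910)/(Y + 3468909) = (480² - 246910)/(-2447000 + 3468909) = (230400 - 246910)/1021909 = -16510*1/1021909 = -16510/1021909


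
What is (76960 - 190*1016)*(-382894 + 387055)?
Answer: -483008880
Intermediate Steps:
(76960 - 190*1016)*(-382894 + 387055) = (76960 - 193040)*4161 = -116080*4161 = -483008880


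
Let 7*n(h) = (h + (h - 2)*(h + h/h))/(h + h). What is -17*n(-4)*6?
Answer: 51/2 ≈ 25.500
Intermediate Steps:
n(h) = (h + (1 + h)*(-2 + h))/(14*h) (n(h) = ((h + (h - 2)*(h + h/h))/(h + h))/7 = ((h + (-2 + h)*(h + 1))/((2*h)))/7 = ((h + (-2 + h)*(1 + h))*(1/(2*h)))/7 = ((h + (1 + h)*(-2 + h))*(1/(2*h)))/7 = ((h + (1 + h)*(-2 + h))/(2*h))/7 = (h + (1 + h)*(-2 + h))/(14*h))
-17*n(-4)*6 = -17*(-2 + (-4)**2)/(14*(-4))*6 = -17*(-1)*(-2 + 16)/(14*4)*6 = -17*(-1)*14/(14*4)*6 = -17*(-1/4)*6 = (17/4)*6 = 51/2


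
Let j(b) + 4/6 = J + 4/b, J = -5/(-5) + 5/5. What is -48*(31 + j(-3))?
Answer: -1488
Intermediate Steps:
J = 2 (J = -5*(-⅕) + 5*(⅕) = 1 + 1 = 2)
j(b) = 4/3 + 4/b (j(b) = -⅔ + (2 + 4/b) = 4/3 + 4/b)
-48*(31 + j(-3)) = -48*(31 + (4/3 + 4/(-3))) = -48*(31 + (4/3 + 4*(-⅓))) = -48*(31 + (4/3 - 4/3)) = -48*(31 + 0) = -48*31 = -1488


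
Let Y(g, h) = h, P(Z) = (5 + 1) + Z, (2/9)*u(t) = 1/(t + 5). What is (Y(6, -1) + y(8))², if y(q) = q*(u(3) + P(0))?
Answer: 10609/4 ≈ 2652.3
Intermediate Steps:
u(t) = 9/(2*(5 + t)) (u(t) = 9/(2*(t + 5)) = 9/(2*(5 + t)))
P(Z) = 6 + Z
y(q) = 105*q/16 (y(q) = q*(9/(2*(5 + 3)) + (6 + 0)) = q*((9/2)/8 + 6) = q*((9/2)*(⅛) + 6) = q*(9/16 + 6) = q*(105/16) = 105*q/16)
(Y(6, -1) + y(8))² = (-1 + (105/16)*8)² = (-1 + 105/2)² = (103/2)² = 10609/4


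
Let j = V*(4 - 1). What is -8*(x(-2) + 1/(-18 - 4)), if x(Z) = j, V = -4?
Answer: 1060/11 ≈ 96.364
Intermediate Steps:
j = -12 (j = -4*(4 - 1) = -4*3 = -12)
x(Z) = -12
-8*(x(-2) + 1/(-18 - 4)) = -8*(-12 + 1/(-18 - 4)) = -8*(-12 + 1/(-22)) = -8*(-12 - 1/22) = -8*(-265/22) = 1060/11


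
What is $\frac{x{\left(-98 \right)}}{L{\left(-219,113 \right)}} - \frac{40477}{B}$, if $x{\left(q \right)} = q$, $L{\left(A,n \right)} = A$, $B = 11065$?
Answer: $- \frac{7780093}{2423235} \approx -3.2106$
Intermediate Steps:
$\frac{x{\left(-98 \right)}}{L{\left(-219,113 \right)}} - \frac{40477}{B} = - \frac{98}{-219} - \frac{40477}{11065} = \left(-98\right) \left(- \frac{1}{219}\right) - \frac{40477}{11065} = \frac{98}{219} - \frac{40477}{11065} = - \frac{7780093}{2423235}$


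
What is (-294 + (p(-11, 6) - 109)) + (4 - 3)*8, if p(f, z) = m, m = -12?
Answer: -407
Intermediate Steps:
p(f, z) = -12
(-294 + (p(-11, 6) - 109)) + (4 - 3)*8 = (-294 + (-12 - 109)) + (4 - 3)*8 = (-294 - 121) + 1*8 = -415 + 8 = -407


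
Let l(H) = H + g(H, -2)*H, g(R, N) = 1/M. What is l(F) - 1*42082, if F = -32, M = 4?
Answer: -42122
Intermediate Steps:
g(R, N) = ¼ (g(R, N) = 1/4 = ¼)
l(H) = 5*H/4 (l(H) = H + H/4 = 5*H/4)
l(F) - 1*42082 = (5/4)*(-32) - 1*42082 = -40 - 42082 = -42122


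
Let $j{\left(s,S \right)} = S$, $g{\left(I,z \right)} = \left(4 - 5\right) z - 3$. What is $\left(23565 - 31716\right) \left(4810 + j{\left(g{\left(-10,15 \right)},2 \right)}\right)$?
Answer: $-39222612$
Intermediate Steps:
$g{\left(I,z \right)} = -3 - z$ ($g{\left(I,z \right)} = - z - 3 = -3 - z$)
$\left(23565 - 31716\right) \left(4810 + j{\left(g{\left(-10,15 \right)},2 \right)}\right) = \left(23565 - 31716\right) \left(4810 + 2\right) = \left(-8151\right) 4812 = -39222612$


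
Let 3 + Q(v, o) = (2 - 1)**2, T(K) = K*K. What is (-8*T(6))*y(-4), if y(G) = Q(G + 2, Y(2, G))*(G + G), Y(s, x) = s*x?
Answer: -4608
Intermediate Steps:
T(K) = K**2
Q(v, o) = -2 (Q(v, o) = -3 + (2 - 1)**2 = -3 + 1**2 = -3 + 1 = -2)
y(G) = -4*G (y(G) = -2*(G + G) = -4*G)
(-8*T(6))*y(-4) = (-8*6**2)*(-4*(-4)) = -8*36*16 = -288*16 = -4608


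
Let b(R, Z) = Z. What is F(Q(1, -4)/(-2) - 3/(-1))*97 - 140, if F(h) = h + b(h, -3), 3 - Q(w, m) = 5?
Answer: -43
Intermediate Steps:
Q(w, m) = -2 (Q(w, m) = 3 - 1*5 = 3 - 5 = -2)
F(h) = -3 + h (F(h) = h - 3 = -3 + h)
F(Q(1, -4)/(-2) - 3/(-1))*97 - 140 = (-3 + (-2/(-2) - 3/(-1)))*97 - 140 = (-3 + (-2*(-1/2) - 3*(-1)))*97 - 140 = (-3 + (1 + 3))*97 - 140 = (-3 + 4)*97 - 140 = 1*97 - 140 = 97 - 140 = -43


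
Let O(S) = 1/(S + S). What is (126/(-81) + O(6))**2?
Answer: 2809/1296 ≈ 2.1674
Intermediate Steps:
O(S) = 1/(2*S)
(126/(-81) + O(6))**2 = (126/(-81) + (1/2)/6)**2 = (126*(-1/81) + (1/2)*(1/6))**2 = (-14/9 + 1/12)**2 = (-53/36)**2 = 2809/1296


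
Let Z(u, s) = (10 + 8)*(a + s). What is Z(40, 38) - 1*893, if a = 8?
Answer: -65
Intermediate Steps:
Z(u, s) = 144 + 18*s (Z(u, s) = (10 + 8)*(8 + s) = 18*(8 + s) = 144 + 18*s)
Z(40, 38) - 1*893 = (144 + 18*38) - 1*893 = (144 + 684) - 893 = 828 - 893 = -65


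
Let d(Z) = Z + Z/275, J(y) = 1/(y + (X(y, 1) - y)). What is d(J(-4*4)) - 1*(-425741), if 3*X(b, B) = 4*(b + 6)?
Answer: 1170787543/2750 ≈ 4.2574e+5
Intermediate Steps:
X(b, B) = 8 + 4*b/3 (X(b, B) = (4*(b + 6))/3 = (4*(6 + b))/3 = (24 + 4*b)/3 = 8 + 4*b/3)
J(y) = 1/(8 + 4*y/3) (J(y) = 1/(y + ((8 + 4*y/3) - y)) = 1/(y + (8 + y/3)) = 1/(8 + 4*y/3))
d(Z) = 276*Z/275 (d(Z) = Z + Z*(1/275) = Z + Z/275 = 276*Z/275)
d(J(-4*4)) - 1*(-425741) = 276*(3/(4*(6 - 4*4)))/275 - 1*(-425741) = 276*(3/(4*(6 - 16)))/275 + 425741 = 276*((¾)/(-10))/275 + 425741 = 276*((¾)*(-⅒))/275 + 425741 = (276/275)*(-3/40) + 425741 = -207/2750 + 425741 = 1170787543/2750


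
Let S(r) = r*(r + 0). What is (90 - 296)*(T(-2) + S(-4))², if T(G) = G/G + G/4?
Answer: -112167/2 ≈ -56084.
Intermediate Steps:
S(r) = r² (S(r) = r*r = r²)
T(G) = 1 + G/4 (T(G) = 1 + G*(¼) = 1 + G/4)
(90 - 296)*(T(-2) + S(-4))² = (90 - 296)*((1 + (¼)*(-2)) + (-4)²)² = -206*((1 - ½) + 16)² = -206*(½ + 16)² = -206*(33/2)² = -206*1089/4 = -112167/2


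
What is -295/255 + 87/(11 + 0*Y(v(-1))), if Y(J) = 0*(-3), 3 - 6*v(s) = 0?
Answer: 3788/561 ≈ 6.7522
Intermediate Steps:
v(s) = 1/2 (v(s) = 1/2 - 1/6*0 = 1/2 + 0 = 1/2)
Y(J) = 0
-295/255 + 87/(11 + 0*Y(v(-1))) = -295/255 + 87/(11 + 0*0) = -295*1/255 + 87/(11 + 0) = -59/51 + 87/11 = 3788/561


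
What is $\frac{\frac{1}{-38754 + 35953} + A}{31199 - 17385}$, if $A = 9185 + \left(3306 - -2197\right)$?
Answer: $\frac{41141087}{38693014} \approx 1.0633$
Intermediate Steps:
$A = 14688$ ($A = 9185 + \left(3306 + 2197\right) = 9185 + 5503 = 14688$)
$\frac{\frac{1}{-38754 + 35953} + A}{31199 - 17385} = \frac{\frac{1}{-38754 + 35953} + 14688}{31199 - 17385} = \frac{\frac{1}{-2801} + 14688}{13814} = \left(- \frac{1}{2801} + 14688\right) \frac{1}{13814} = \frac{41141087}{2801} \cdot \frac{1}{13814} = \frac{41141087}{38693014}$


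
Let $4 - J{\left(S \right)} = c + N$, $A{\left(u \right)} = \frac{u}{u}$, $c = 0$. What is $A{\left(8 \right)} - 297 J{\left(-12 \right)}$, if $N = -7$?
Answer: $-3266$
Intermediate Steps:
$A{\left(u \right)} = 1$
$J{\left(S \right)} = 11$ ($J{\left(S \right)} = 4 - \left(0 - 7\right) = 4 - -7 = 4 + 7 = 11$)
$A{\left(8 \right)} - 297 J{\left(-12 \right)} = 1 - 3267 = -3266$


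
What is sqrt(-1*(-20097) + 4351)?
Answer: 8*sqrt(382) ≈ 156.36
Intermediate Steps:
sqrt(-1*(-20097) + 4351) = sqrt(20097 + 4351) = sqrt(24448) = 8*sqrt(382)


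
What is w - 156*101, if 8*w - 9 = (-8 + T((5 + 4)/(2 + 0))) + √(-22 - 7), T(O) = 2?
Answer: -126045/8 + I*√29/8 ≈ -15756.0 + 0.67315*I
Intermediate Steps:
w = 3/8 + I*√29/8 (w = 9/8 + ((-8 + 2) + √(-22 - 7))/8 = 9/8 + (-6 + √(-29))/8 = 9/8 + (-6 + I*√29)/8 = 9/8 + (-¾ + I*√29/8) = 3/8 + I*√29/8 ≈ 0.375 + 0.67315*I)
w - 156*101 = (3/8 + I*√29/8) - 156*101 = (3/8 + I*√29/8) - 15756 = -126045/8 + I*√29/8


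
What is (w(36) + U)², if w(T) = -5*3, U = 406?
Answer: 152881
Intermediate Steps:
w(T) = -15
(w(36) + U)² = (-15 + 406)² = 391² = 152881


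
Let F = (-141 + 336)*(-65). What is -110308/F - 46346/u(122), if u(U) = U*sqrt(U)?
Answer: 110308/12675 - 23173*sqrt(122)/7442 ≈ -25.690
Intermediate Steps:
u(U) = U**(3/2)
F = -12675 (F = 195*(-65) = -12675)
-110308/F - 46346/u(122) = -110308/(-12675) - 46346*sqrt(122)/14884 = -110308*(-1/12675) - 46346*sqrt(122)/14884 = 110308/12675 - 23173*sqrt(122)/7442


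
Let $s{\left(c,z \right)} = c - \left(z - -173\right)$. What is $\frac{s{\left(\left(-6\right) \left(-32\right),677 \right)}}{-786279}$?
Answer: $\frac{658}{786279} \approx 0.00083685$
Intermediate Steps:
$s{\left(c,z \right)} = -173 + c - z$ ($s{\left(c,z \right)} = c - \left(z + 173\right) = c - \left(173 + z\right) = -173 + c - z$)
$\frac{s{\left(\left(-6\right) \left(-32\right),677 \right)}}{-786279} = \frac{-173 - -192 - 677}{-786279} = \left(-173 + 192 - 677\right) \left(- \frac{1}{786279}\right) = \left(-658\right) \left(- \frac{1}{786279}\right) = \frac{658}{786279}$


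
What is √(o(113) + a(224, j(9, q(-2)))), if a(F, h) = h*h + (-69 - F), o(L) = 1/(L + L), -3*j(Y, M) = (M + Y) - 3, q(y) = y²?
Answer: I*√129577778/678 ≈ 16.789*I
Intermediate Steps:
j(Y, M) = 1 - M/3 - Y/3 (j(Y, M) = -((M + Y) - 3)/3 = -(-3 + M + Y)/3 = 1 - M/3 - Y/3)
o(L) = 1/(2*L)
a(F, h) = -69 + h² - F (a(F, h) = h² + (-69 - F) = -69 + h² - F)
√(o(113) + a(224, j(9, q(-2)))) = √((½)/113 + (-69 + (1 - ⅓*(-2)² - ⅓*9)² - 1*224)) = √((½)*(1/113) + (-69 + (1 - ⅓*4 - 3)² - 224)) = √(1/226 + (-69 + (1 - 4/3 - 3)² - 224)) = √(1/226 + (-69 + (-10/3)² - 224)) = √(1/226 + (-69 + 100/9 - 224)) = √(1/226 - 2537/9) = √(-573353/2034) = I*√129577778/678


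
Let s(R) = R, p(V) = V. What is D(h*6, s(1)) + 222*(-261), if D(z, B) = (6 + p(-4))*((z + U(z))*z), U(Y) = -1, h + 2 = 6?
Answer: -56838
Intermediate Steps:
h = 4 (h = -2 + 6 = 4)
D(z, B) = 2*z*(-1 + z) (D(z, B) = (6 - 4)*((z - 1)*z) = 2*((-1 + z)*z) = 2*(z*(-1 + z)) = 2*z*(-1 + z))
D(h*6, s(1)) + 222*(-261) = 2*(4*6)*(-1 + 4*6) + 222*(-261) = 2*24*(-1 + 24) - 57942 = 2*24*23 - 57942 = 1104 - 57942 = -56838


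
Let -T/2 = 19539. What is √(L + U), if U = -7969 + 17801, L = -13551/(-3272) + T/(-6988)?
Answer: √80394070168163494/2858092 ≈ 99.206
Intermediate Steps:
T = -39078 (T = -2*19539 = -39078)
L = 55639401/5716184 (L = -13551/(-3272) - 39078/(-6988) = -13551*(-1/3272) - 39078*(-1/6988) = 13551/3272 + 19539/3494 = 55639401/5716184 ≈ 9.7337)
U = 9832
√(L + U) = √(55639401/5716184 + 9832) = √(56257160489/5716184) = √80394070168163494/2858092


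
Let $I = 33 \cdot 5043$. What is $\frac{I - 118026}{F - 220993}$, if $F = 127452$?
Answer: $- \frac{48393}{93541} \approx -0.51735$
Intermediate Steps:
$I = 166419$
$\frac{I - 118026}{F - 220993} = \frac{166419 - 118026}{127452 - 220993} = \frac{48393}{-93541} = 48393 \left(- \frac{1}{93541}\right) = - \frac{48393}{93541}$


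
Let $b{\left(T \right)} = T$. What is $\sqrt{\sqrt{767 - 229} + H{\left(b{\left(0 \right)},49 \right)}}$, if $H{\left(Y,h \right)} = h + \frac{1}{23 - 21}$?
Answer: $\frac{\sqrt{198 + 4 \sqrt{538}}}{2} \approx 8.5261$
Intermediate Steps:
$H{\left(Y,h \right)} = \frac{1}{2} + h$ ($H{\left(Y,h \right)} = h + \frac{1}{2} = \frac{1}{2} + h$)
$\sqrt{\sqrt{767 - 229} + H{\left(b{\left(0 \right)},49 \right)}} = \sqrt{\sqrt{767 - 229} + \left(\frac{1}{2} + 49\right)} = \sqrt{\sqrt{538} + \frac{99}{2}} = \sqrt{\frac{99}{2} + \sqrt{538}}$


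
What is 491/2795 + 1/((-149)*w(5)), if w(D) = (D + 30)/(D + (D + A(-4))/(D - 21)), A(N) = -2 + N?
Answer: 8148529/46642960 ≈ 0.17470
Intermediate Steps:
w(D) = (30 + D)/(D + (-6 + D)/(-21 + D)) (w(D) = (D + 30)/(D + (D + (-2 - 4))/(D - 21)) = (30 + D)/(D + (D - 6)/(-21 + D)) = (30 + D)/(D + (-6 + D)/(-21 + D)))
491/2795 + 1/((-149)*w(5)) = 491/2795 + 1/((-149)*(((630 - 1*5² - 9*5)/(6 - 1*5² + 20*5)))) = 491*(1/2795) - (6 - 1*25 + 100)/(630 - 1*25 - 45)/149 = 491/2795 - (6 - 25 + 100)/(630 - 25 - 45)/149 = 491/2795 - 1/(149*(560/81)) = 491/2795 - 1/(149*((1/81)*560)) = 491/2795 - 1/(149*560/81) = 491/2795 - 1/149*81/560 = 491/2795 - 81/83440 = 8148529/46642960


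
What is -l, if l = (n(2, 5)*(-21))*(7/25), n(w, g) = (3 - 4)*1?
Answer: -147/25 ≈ -5.8800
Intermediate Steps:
n(w, g) = -1 (n(w, g) = -1*1 = -1)
l = 147/25 (l = (-1*(-21))*(7/25) = 21*(7*(1/25)) = 21*(7/25) = 147/25 ≈ 5.8800)
-l = -1*147/25 = -147/25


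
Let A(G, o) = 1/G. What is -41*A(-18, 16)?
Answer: 41/18 ≈ 2.2778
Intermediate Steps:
-41*A(-18, 16) = -41/(-18) = -41*(-1/18) = 41/18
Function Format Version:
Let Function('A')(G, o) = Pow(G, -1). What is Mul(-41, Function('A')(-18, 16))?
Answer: Rational(41, 18) ≈ 2.2778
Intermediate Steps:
Mul(-41, Function('A')(-18, 16)) = Mul(-41, Pow(-18, -1)) = Mul(-41, Rational(-1, 18)) = Rational(41, 18)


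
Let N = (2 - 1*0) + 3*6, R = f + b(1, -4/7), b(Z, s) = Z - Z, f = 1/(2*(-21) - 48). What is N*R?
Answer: -2/9 ≈ -0.22222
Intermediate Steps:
f = -1/90 (f = 1/(-42 - 48) = 1/(-90) = -1/90 ≈ -0.011111)
b(Z, s) = 0
R = -1/90 (R = -1/90 + 0 = -1/90 ≈ -0.011111)
N = 20 (N = (2 + 0) + 18 = 2 + 18 = 20)
N*R = 20*(-1/90) = -2/9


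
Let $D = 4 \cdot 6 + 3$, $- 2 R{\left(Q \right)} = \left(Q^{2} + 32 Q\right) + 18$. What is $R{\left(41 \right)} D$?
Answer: $- \frac{81297}{2} \approx -40649.0$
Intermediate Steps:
$R{\left(Q \right)} = -9 - 16 Q - \frac{Q^{2}}{2}$ ($R{\left(Q \right)} = - \frac{\left(Q^{2} + 32 Q\right) + 18}{2} = - \frac{18 + Q^{2} + 32 Q}{2} = -9 - 16 Q - \frac{Q^{2}}{2}$)
$D = 27$ ($D = 24 + 3 = 27$)
$R{\left(41 \right)} D = \left(-9 - 656 - \frac{41^{2}}{2}\right) 27 = \left(-9 - 656 - \frac{1681}{2}\right) 27 = \left(- \frac{3011}{2}\right) 27 = - \frac{81297}{2}$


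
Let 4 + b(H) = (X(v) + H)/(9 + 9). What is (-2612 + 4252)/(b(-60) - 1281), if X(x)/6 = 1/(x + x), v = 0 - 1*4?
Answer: -13120/10307 ≈ -1.2729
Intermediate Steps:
v = -4 (v = 0 - 4 = -4)
X(x) = 3/x (X(x) = 6/(x + x) = 6/((2*x)) = 6*(1/(2*x)) = 3/x)
b(H) = -97/24 + H/18 (b(H) = -4 + (3/(-4) + H)/(9 + 9) = -4 + (3*(-¼) + H)/18 = -4 + (-¾ + H)*(1/18) = -4 + (-1/24 + H/18) = -97/24 + H/18)
(-2612 + 4252)/(b(-60) - 1281) = (-2612 + 4252)/((-97/24 + (1/18)*(-60)) - 1281) = 1640/((-97/24 - 10/3) - 1281) = 1640/(-59/8 - 1281) = 1640/(-10307/8) = 1640*(-8/10307) = -13120/10307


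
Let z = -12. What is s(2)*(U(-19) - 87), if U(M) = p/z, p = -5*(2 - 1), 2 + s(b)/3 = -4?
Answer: 3117/2 ≈ 1558.5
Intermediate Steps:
s(b) = -18 (s(b) = -6 + 3*(-4) = -6 - 12 = -18)
p = -5 (p = -5*1 = -5)
U(M) = 5/12 (U(M) = -5/(-12) = -5*(-1/12) = 5/12)
s(2)*(U(-19) - 87) = -18*(5/12 - 87) = -18*(-1039/12) = 3117/2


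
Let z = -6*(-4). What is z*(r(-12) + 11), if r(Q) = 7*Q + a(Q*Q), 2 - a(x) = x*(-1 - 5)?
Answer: 19032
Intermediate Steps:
a(x) = 2 + 6*x (a(x) = 2 - x*(-1 - 5) = 2 - x*(-6) = 2 - (-6)*x = 2 + 6*x)
z = 24
r(Q) = 2 + 6*Q² + 7*Q (r(Q) = 7*Q + (2 + 6*(Q*Q)) = 7*Q + (2 + 6*Q²) = 2 + 6*Q² + 7*Q)
z*(r(-12) + 11) = 24*((2 + 6*(-12)² + 7*(-12)) + 11) = 24*((2 + 6*144 - 84) + 11) = 24*((2 + 864 - 84) + 11) = 24*(782 + 11) = 24*793 = 19032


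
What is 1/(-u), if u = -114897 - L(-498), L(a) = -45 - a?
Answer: 1/115350 ≈ 8.6693e-6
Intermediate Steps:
u = -115350 (u = -114897 - (-45 - 1*(-498)) = -114897 - (-45 + 498) = -114897 - 1*453 = -114897 - 453 = -115350)
1/(-u) = 1/(-1*(-115350)) = 1/115350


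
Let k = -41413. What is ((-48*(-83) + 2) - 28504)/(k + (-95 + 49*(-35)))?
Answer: 24518/43223 ≈ 0.56724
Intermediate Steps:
((-48*(-83) + 2) - 28504)/(k + (-95 + 49*(-35))) = ((-48*(-83) + 2) - 28504)/(-41413 + (-95 + 49*(-35))) = ((3984 + 2) - 28504)/(-41413 + (-95 - 1715)) = (3986 - 28504)/(-41413 - 1810) = -24518/(-43223) = -24518*(-1/43223) = 24518/43223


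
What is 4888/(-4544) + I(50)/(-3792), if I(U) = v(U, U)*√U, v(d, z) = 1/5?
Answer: -611/568 - √2/3792 ≈ -1.0761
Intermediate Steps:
v(d, z) = ⅕
I(U) = √U/5
4888/(-4544) + I(50)/(-3792) = 4888/(-4544) + (√50/5)/(-3792) = 4888*(-1/4544) + ((5*√2)/5)*(-1/3792) = -611/568 + √2*(-1/3792) = -611/568 - √2/3792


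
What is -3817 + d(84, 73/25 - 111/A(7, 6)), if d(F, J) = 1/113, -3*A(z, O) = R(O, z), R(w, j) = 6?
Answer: -431320/113 ≈ -3817.0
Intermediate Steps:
A(z, O) = -2 (A(z, O) = -⅓*6 = -2)
d(F, J) = 1/113
-3817 + d(84, 73/25 - 111/A(7, 6)) = -3817 + 1/113 = -431320/113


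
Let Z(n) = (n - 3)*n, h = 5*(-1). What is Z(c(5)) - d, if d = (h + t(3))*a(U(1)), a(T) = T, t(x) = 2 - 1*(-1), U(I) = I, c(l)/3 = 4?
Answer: 110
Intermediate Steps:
c(l) = 12 (c(l) = 3*4 = 12)
t(x) = 3 (t(x) = 2 + 1 = 3)
h = -5
d = -2 (d = (-5 + 3)*1 = -2*1 = -2)
Z(n) = n*(-3 + n) (Z(n) = (-3 + n)*n = n*(-3 + n))
Z(c(5)) - d = 12*(-3 + 12) - 1*(-2) = 12*9 + 2 = 108 + 2 = 110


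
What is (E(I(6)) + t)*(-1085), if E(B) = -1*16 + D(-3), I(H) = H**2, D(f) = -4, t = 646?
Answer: -679210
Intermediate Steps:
E(B) = -20 (E(B) = -1*16 - 4 = -16 - 4 = -20)
(E(I(6)) + t)*(-1085) = (-20 + 646)*(-1085) = 626*(-1085) = -679210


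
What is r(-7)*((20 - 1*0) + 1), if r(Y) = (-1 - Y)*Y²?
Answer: 6174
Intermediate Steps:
r(Y) = Y²*(-1 - Y)
r(-7)*((20 - 1*0) + 1) = ((-7)²*(-1 - 1*(-7)))*((20 - 1*0) + 1) = (49*(-1 + 7))*((20 + 0) + 1) = (49*6)*(20 + 1) = 294*21 = 6174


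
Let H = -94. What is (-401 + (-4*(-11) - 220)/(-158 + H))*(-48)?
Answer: 403504/21 ≈ 19214.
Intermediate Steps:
(-401 + (-4*(-11) - 220)/(-158 + H))*(-48) = (-401 + (-4*(-11) - 220)/(-158 - 94))*(-48) = (-401 + (44 - 220)/(-252))*(-48) = (-401 - 176*(-1/252))*(-48) = (-401 + 44/63)*(-48) = -25219/63*(-48) = 403504/21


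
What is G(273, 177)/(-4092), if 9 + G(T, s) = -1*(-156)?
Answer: -49/1364 ≈ -0.035924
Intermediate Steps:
G(T, s) = 147 (G(T, s) = -9 - 1*(-156) = -9 + 156 = 147)
G(273, 177)/(-4092) = 147/(-4092) = 147*(-1/4092) = -49/1364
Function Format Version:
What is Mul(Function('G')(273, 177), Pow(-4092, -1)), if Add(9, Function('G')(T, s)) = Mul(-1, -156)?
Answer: Rational(-49, 1364) ≈ -0.035924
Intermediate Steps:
Function('G')(T, s) = 147 (Function('G')(T, s) = Add(-9, Mul(-1, -156)) = Add(-9, 156) = 147)
Mul(Function('G')(273, 177), Pow(-4092, -1)) = Mul(147, Pow(-4092, -1)) = Mul(147, Rational(-1, 4092)) = Rational(-49, 1364)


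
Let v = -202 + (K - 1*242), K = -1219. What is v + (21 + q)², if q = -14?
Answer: -1614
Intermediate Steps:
v = -1663 (v = -202 + (-1219 - 1*242) = -202 + (-1219 - 242) = -202 - 1461 = -1663)
v + (21 + q)² = -1663 + (21 - 14)² = -1663 + 7² = -1663 + 49 = -1614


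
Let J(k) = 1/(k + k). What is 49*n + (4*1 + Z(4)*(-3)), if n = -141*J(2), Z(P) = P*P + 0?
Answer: -7085/4 ≈ -1771.3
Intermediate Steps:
Z(P) = P**2 (Z(P) = P**2 + 0 = P**2)
J(k) = 1/(2*k)
n = -141/4 (n = -141/(2*2) = -141*1/4 = -141/4 ≈ -35.250)
49*n + (4*1 + Z(4)*(-3)) = 49*(-141/4) + (4*1 + 4**2*(-3)) = -6909/4 + (4 + 16*(-3)) = -6909/4 + (4 - 48) = -6909/4 - 44 = -7085/4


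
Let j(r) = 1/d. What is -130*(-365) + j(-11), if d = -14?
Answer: 664299/14 ≈ 47450.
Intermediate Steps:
j(r) = -1/14 (j(r) = 1/(-14) = -1/14)
-130*(-365) + j(-11) = -130*(-365) - 1/14 = 47450 - 1/14 = 664299/14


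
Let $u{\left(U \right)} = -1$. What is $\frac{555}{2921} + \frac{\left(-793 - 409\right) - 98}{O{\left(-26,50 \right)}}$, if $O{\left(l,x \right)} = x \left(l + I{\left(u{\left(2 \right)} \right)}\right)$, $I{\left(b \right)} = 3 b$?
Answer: $\frac{92041}{84709} \approx 1.0866$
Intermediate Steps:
$O{\left(l,x \right)} = x \left(-3 + l\right)$ ($O{\left(l,x \right)} = x \left(l + 3 \left(-1\right)\right) = x \left(l - 3\right) = x \left(-3 + l\right)$)
$\frac{555}{2921} + \frac{\left(-793 - 409\right) - 98}{O{\left(-26,50 \right)}} = \frac{555}{2921} + \frac{\left(-793 - 409\right) - 98}{50 \left(-3 - 26\right)} = 555 \cdot \frac{1}{2921} + \frac{\left(-793 - 409\right) - 98}{50 \left(-29\right)} = \frac{555}{2921} + \frac{-1202 - 98}{-1450} = \frac{555}{2921} - - \frac{26}{29} = \frac{555}{2921} + \frac{26}{29} = \frac{92041}{84709}$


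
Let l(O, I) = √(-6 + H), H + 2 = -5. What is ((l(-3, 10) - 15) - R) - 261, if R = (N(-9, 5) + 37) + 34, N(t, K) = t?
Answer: -338 + I*√13 ≈ -338.0 + 3.6056*I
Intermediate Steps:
H = -7 (H = -2 - 5 = -7)
l(O, I) = I*√13 (l(O, I) = √(-6 - 7) = √(-13) = I*√13)
R = 62 (R = (-9 + 37) + 34 = 28 + 34 = 62)
((l(-3, 10) - 15) - R) - 261 = ((I*√13 - 15) - 1*62) - 261 = ((-15 + I*√13) - 62) - 261 = (-77 + I*√13) - 261 = -338 + I*√13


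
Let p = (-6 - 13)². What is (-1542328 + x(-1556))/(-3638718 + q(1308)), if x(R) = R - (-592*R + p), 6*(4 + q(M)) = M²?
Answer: 2465397/3353578 ≈ 0.73515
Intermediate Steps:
p = 361 (p = (-19)² = 361)
q(M) = -4 + M²/6
x(R) = -361 + 593*R (x(R) = R - (-592*R + 361) = R - (361 - 592*R) = R + (-361 + 592*R) = -361 + 593*R)
(-1542328 + x(-1556))/(-3638718 + q(1308)) = (-1542328 + (-361 + 593*(-1556)))/(-3638718 + (-4 + (⅙)*1308²)) = (-1542328 + (-361 - 922708))/(-3638718 + (-4 + (⅙)*1710864)) = (-1542328 - 923069)/(-3638718 + (-4 + 285144)) = -2465397/(-3638718 + 285140) = -2465397/(-3353578) = -2465397*(-1/3353578) = 2465397/3353578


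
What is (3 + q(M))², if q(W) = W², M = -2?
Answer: 49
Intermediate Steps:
(3 + q(M))² = (3 + (-2)²)² = (3 + 4)² = 7² = 49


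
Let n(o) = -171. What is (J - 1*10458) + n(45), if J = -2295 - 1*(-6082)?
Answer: -6842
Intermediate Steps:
J = 3787 (J = -2295 + 6082 = 3787)
(J - 1*10458) + n(45) = (3787 - 1*10458) - 171 = (3787 - 10458) - 171 = -6671 - 171 = -6842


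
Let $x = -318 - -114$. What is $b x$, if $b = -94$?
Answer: $19176$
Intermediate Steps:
$x = -204$ ($x = -318 + 114 = -204$)
$b x = \left(-94\right) \left(-204\right) = 19176$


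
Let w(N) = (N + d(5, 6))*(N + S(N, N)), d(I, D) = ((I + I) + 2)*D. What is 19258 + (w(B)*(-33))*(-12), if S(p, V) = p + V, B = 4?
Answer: 380410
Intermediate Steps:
d(I, D) = D*(2 + 2*I) (d(I, D) = (2*I + 2)*D = (2 + 2*I)*D = D*(2 + 2*I))
S(p, V) = V + p
w(N) = 3*N*(72 + N) (w(N) = (N + 2*6*(1 + 5))*(N + (N + N)) = (N + 2*6*6)*(N + 2*N) = (N + 72)*(3*N) = (72 + N)*(3*N) = 3*N*(72 + N))
19258 + (w(B)*(-33))*(-12) = 19258 + ((3*4*(72 + 4))*(-33))*(-12) = 19258 + ((3*4*76)*(-33))*(-12) = 19258 + (912*(-33))*(-12) = 19258 - 30096*(-12) = 19258 + 361152 = 380410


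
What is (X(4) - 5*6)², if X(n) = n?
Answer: 676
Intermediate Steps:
(X(4) - 5*6)² = (4 - 5*6)² = (4 - 30)² = (-26)² = 676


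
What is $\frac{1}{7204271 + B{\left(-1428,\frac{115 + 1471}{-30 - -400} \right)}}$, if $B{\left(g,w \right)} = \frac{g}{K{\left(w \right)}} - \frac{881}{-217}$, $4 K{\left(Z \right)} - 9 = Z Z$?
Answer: $\frac{101650829}{732299321171456} \approx 1.3881 \cdot 10^{-7}$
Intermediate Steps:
$K{\left(Z \right)} = \frac{9}{4} + \frac{Z^{2}}{4}$ ($K{\left(Z \right)} = \frac{9}{4} + \frac{Z Z}{4} = \frac{9}{4} + \frac{Z^{2}}{4}$)
$B{\left(g,w \right)} = \frac{881}{217} + \frac{g}{\frac{9}{4} + \frac{w^{2}}{4}}$ ($B{\left(g,w \right)} = \frac{g}{\frac{9}{4} + \frac{w^{2}}{4}} - \frac{881}{-217} = \frac{g}{\frac{9}{4} + \frac{w^{2}}{4}} - - \frac{881}{217} = \frac{g}{\frac{9}{4} + \frac{w^{2}}{4}} + \frac{881}{217} = \frac{881}{217} + \frac{g}{\frac{9}{4} + \frac{w^{2}}{4}}$)
$\frac{1}{7204271 + B{\left(-1428,\frac{115 + 1471}{-30 - -400} \right)}} = \frac{1}{7204271 + \frac{7929 + 868 \left(-1428\right) + 881 \left(\frac{115 + 1471}{-30 - -400}\right)^{2}}{217 \left(9 + \left(\frac{115 + 1471}{-30 - -400}\right)^{2}\right)}} = \frac{1}{7204271 + \frac{7929 - 1239504 + 881 \left(\frac{1586}{-30 + 400}\right)^{2}}{217 \left(9 + \left(\frac{1586}{-30 + 400}\right)^{2}\right)}} = \frac{1}{7204271 + \frac{7929 - 1239504 + 881 \left(\frac{1586}{370}\right)^{2}}{217 \left(9 + \left(\frac{1586}{370}\right)^{2}\right)}} = \frac{1}{7204271 + \frac{7929 - 1239504 + 881 \left(1586 \cdot \frac{1}{370}\right)^{2}}{217 \left(9 + \left(1586 \cdot \frac{1}{370}\right)^{2}\right)}} = \frac{1}{7204271 + \frac{7929 - 1239504 + 881 \left(\frac{793}{185}\right)^{2}}{217 \left(9 + \left(\frac{793}{185}\right)^{2}\right)}} = \frac{1}{7204271 + \frac{7929 - 1239504 + 881 \cdot \frac{628849}{34225}}{217 \left(9 + \frac{628849}{34225}\right)}} = \frac{1}{7204271 + \frac{7929 - 1239504 + \frac{554015969}{34225}}{217 \cdot \frac{936874}{34225}}} = \frac{1}{7204271 + \frac{1}{217} \cdot \frac{34225}{936874} \left(- \frac{41596638406}{34225}\right)} = \frac{1}{7204271 - \frac{20798319203}{101650829}} = \frac{1}{\frac{732299321171456}{101650829}} = \frac{101650829}{732299321171456}$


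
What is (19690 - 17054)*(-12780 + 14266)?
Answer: 3917096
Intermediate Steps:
(19690 - 17054)*(-12780 + 14266) = 2636*1486 = 3917096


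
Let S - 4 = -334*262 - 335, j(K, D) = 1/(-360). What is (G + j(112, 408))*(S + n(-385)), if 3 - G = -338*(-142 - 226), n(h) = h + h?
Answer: 3967659459049/360 ≈ 1.1021e+10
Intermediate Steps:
n(h) = 2*h
j(K, D) = -1/360
S = -87839 (S = 4 + (-334*262 - 335) = 4 + (-87508 - 335) = 4 - 87843 = -87839)
G = -124381 (G = 3 - (-338)*(-142 - 226) = 3 - (-338)*(-368) = 3 - 1*124384 = 3 - 124384 = -124381)
(G + j(112, 408))*(S + n(-385)) = (-124381 - 1/360)*(-87839 + 2*(-385)) = -44777161*(-87839 - 770)/360 = -44777161/360*(-88609) = 3967659459049/360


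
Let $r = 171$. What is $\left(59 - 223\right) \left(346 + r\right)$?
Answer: $-84788$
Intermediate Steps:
$\left(59 - 223\right) \left(346 + r\right) = \left(59 - 223\right) \left(346 + 171\right) = \left(-164\right) 517 = -84788$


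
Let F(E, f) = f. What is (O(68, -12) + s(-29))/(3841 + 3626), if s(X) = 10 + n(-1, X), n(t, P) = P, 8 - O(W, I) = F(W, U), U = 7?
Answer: -6/2489 ≈ -0.0024106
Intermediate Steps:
O(W, I) = 1 (O(W, I) = 8 - 1*7 = 8 - 7 = 1)
s(X) = 10 + X
(O(68, -12) + s(-29))/(3841 + 3626) = (1 + (10 - 29))/(3841 + 3626) = (1 - 19)/7467 = -18*1/7467 = -6/2489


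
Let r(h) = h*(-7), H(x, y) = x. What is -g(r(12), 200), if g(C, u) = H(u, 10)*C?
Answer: 16800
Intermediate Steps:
r(h) = -7*h
g(C, u) = C*u (g(C, u) = u*C = C*u)
-g(r(12), 200) = -(-7*12)*200 = -(-84)*200 = -1*(-16800) = 16800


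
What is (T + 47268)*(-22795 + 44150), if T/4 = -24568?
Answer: -1089190420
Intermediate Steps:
T = -98272 (T = 4*(-24568) = -98272)
(T + 47268)*(-22795 + 44150) = (-98272 + 47268)*(-22795 + 44150) = -51004*21355 = -1089190420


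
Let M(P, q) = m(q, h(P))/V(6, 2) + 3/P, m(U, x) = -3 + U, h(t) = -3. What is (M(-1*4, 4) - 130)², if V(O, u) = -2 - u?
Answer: 17161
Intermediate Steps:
M(P, q) = ¾ + 3/P - q/4 (M(P, q) = (-3 + q)/(-2 - 1*2) + 3/P = (-3 + q)/(-2 - 2) + 3/P = (-3 + q)/(-4) + 3/P = (-3 + q)*(-¼) + 3/P = (¾ - q/4) + 3/P = ¾ + 3/P - q/4)
(M(-1*4, 4) - 130)² = ((12 + (-1*4)*(3 - 1*4))/(4*((-1*4))) - 130)² = ((¼)*(12 - 4*(3 - 4))/(-4) - 130)² = ((¼)*(-¼)*(12 - 4*(-1)) - 130)² = ((¼)*(-¼)*(12 + 4) - 130)² = ((¼)*(-¼)*16 - 130)² = (-1 - 130)² = (-131)² = 17161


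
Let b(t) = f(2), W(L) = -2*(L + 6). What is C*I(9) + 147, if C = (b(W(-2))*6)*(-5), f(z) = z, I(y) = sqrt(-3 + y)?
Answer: 147 - 60*sqrt(6) ≈ 0.030615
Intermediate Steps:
W(L) = -12 - 2*L (W(L) = -2*(6 + L) = -12 - 2*L)
b(t) = 2
C = -60 (C = (2*6)*(-5) = 12*(-5) = -60)
C*I(9) + 147 = -60*sqrt(-3 + 9) + 147 = -60*sqrt(6) + 147 = 147 - 60*sqrt(6)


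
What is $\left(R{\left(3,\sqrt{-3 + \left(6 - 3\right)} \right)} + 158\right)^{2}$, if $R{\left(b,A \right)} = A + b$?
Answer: $25921$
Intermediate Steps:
$\left(R{\left(3,\sqrt{-3 + \left(6 - 3\right)} \right)} + 158\right)^{2} = \left(\left(\sqrt{-3 + \left(6 - 3\right)} + 3\right) + 158\right)^{2} = \left(\left(\sqrt{-3 + 3} + 3\right) + 158\right)^{2} = \left(\left(\sqrt{0} + 3\right) + 158\right)^{2} = \left(\left(0 + 3\right) + 158\right)^{2} = \left(3 + 158\right)^{2} = 161^{2} = 25921$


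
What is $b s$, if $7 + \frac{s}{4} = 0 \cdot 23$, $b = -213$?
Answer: $5964$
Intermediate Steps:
$s = -28$ ($s = -28 + 4 \cdot 0 \cdot 23 = -28 + 4 \cdot 0 = -28 + 0 = -28$)
$b s = \left(-213\right) \left(-28\right) = 5964$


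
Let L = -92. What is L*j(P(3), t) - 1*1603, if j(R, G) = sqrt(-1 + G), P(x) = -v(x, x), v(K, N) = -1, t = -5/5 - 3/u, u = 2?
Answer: -1603 - 46*I*sqrt(14) ≈ -1603.0 - 172.12*I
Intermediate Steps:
t = -5/2 (t = -5/5 - 3/2 = -5*1/5 - 3*1/2 = -1 - 3/2 = -5/2 ≈ -2.5000)
P(x) = 1 (P(x) = -1*(-1) = 1)
L*j(P(3), t) - 1*1603 = -92*sqrt(-1 - 5/2) - 1*1603 = -46*I*sqrt(14) - 1603 = -1603 - 46*I*sqrt(14)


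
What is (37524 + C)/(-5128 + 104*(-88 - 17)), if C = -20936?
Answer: -4147/4012 ≈ -1.0336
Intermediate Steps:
(37524 + C)/(-5128 + 104*(-88 - 17)) = (37524 - 20936)/(-5128 + 104*(-88 - 17)) = 16588/(-5128 + 104*(-105)) = 16588/(-5128 - 10920) = 16588/(-16048) = 16588*(-1/16048) = -4147/4012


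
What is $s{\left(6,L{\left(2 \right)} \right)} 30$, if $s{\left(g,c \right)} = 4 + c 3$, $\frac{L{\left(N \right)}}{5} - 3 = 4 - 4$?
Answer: $1470$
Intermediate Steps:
$L{\left(N \right)} = 15$ ($L{\left(N \right)} = 15 + 5 \left(4 - 4\right) = 15 + 5 \cdot 0 = 15 + 0 = 15$)
$s{\left(g,c \right)} = 4 + 3 c$
$s{\left(6,L{\left(2 \right)} \right)} 30 = \left(4 + 3 \cdot 15\right) 30 = \left(4 + 45\right) 30 = 49 \cdot 30 = 1470$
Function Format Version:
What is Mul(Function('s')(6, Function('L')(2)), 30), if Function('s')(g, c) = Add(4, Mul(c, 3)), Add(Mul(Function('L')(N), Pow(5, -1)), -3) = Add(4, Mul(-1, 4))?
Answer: 1470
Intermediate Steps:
Function('L')(N) = 15 (Function('L')(N) = Add(15, Mul(5, Add(4, Mul(-1, 4)))) = Add(15, Mul(5, Add(4, -4))) = Add(15, Mul(5, 0)) = Add(15, 0) = 15)
Function('s')(g, c) = Add(4, Mul(3, c))
Mul(Function('s')(6, Function('L')(2)), 30) = Mul(Add(4, Mul(3, 15)), 30) = Mul(Add(4, 45), 30) = Mul(49, 30) = 1470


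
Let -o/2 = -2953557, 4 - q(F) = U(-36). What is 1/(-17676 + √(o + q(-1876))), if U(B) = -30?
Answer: -4419/76633457 - √1476787/153266914 ≈ -6.5593e-5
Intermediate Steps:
q(F) = 34 (q(F) = 4 - 1*(-30) = 4 + 30 = 34)
o = 5907114 (o = -2*(-2953557) = 5907114)
1/(-17676 + √(o + q(-1876))) = 1/(-17676 + √(5907114 + 34)) = 1/(-17676 + √5907148) = 1/(-17676 + 2*√1476787)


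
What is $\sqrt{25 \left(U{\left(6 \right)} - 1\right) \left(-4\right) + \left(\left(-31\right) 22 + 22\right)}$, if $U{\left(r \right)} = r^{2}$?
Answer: $8 i \sqrt{65} \approx 64.498 i$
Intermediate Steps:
$\sqrt{25 \left(U{\left(6 \right)} - 1\right) \left(-4\right) + \left(\left(-31\right) 22 + 22\right)} = \sqrt{25 \left(6^{2} - 1\right) \left(-4\right) + \left(\left(-31\right) 22 + 22\right)} = \sqrt{25 \left(36 - 1\right) \left(-4\right) + \left(-682 + 22\right)} = \sqrt{25 \cdot 35 \left(-4\right) - 660} = \sqrt{25 \left(-140\right) - 660} = \sqrt{-3500 - 660} = \sqrt{-4160} = 8 i \sqrt{65}$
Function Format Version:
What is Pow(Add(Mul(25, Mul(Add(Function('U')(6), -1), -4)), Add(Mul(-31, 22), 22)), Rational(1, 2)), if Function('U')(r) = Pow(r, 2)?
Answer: Mul(8, I, Pow(65, Rational(1, 2))) ≈ Mul(64.498, I)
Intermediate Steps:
Pow(Add(Mul(25, Mul(Add(Function('U')(6), -1), -4)), Add(Mul(-31, 22), 22)), Rational(1, 2)) = Pow(Add(Mul(25, Mul(Add(Pow(6, 2), -1), -4)), Add(Mul(-31, 22), 22)), Rational(1, 2)) = Pow(Add(Mul(25, Mul(Add(36, -1), -4)), Add(-682, 22)), Rational(1, 2)) = Pow(Add(Mul(25, Mul(35, -4)), -660), Rational(1, 2)) = Pow(Add(Mul(25, -140), -660), Rational(1, 2)) = Pow(Add(-3500, -660), Rational(1, 2)) = Pow(-4160, Rational(1, 2)) = Mul(8, I, Pow(65, Rational(1, 2)))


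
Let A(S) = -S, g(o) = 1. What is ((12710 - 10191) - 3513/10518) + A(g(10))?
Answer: 8826937/3506 ≈ 2517.7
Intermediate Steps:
((12710 - 10191) - 3513/10518) + A(g(10)) = ((12710 - 10191) - 3513/10518) - 1*1 = (2519 - 3513*1/10518) - 1 = (2519 - 1171/3506) - 1 = 8830443/3506 - 1 = 8826937/3506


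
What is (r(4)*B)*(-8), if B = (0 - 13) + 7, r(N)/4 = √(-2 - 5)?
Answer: 192*I*√7 ≈ 507.98*I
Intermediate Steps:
r(N) = 4*I*√7 (r(N) = 4*√(-2 - 5) = 4*√(-7) = 4*(I*√7) = 4*I*√7)
B = -6 (B = -13 + 7 = -6)
(r(4)*B)*(-8) = ((4*I*√7)*(-6))*(-8) = -24*I*√7*(-8) = 192*I*√7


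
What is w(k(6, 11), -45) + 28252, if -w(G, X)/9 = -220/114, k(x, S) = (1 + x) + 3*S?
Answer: 537118/19 ≈ 28269.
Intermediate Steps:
k(x, S) = 1 + x + 3*S
w(G, X) = 330/19 (w(G, X) = -(-1980)/114 = -9*(-110/57) = 330/19)
w(k(6, 11), -45) + 28252 = 330/19 + 28252 = 537118/19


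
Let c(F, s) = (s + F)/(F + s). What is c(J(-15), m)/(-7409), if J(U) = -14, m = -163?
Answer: -1/7409 ≈ -0.00013497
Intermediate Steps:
c(F, s) = 1 (c(F, s) = (F + s)/(F + s) = 1)
c(J(-15), m)/(-7409) = 1/(-7409) = 1*(-1/7409) = -1/7409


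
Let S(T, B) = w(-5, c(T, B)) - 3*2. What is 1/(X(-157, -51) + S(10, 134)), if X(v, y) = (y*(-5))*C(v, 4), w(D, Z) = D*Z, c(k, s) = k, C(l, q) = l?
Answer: -1/40091 ≈ -2.4943e-5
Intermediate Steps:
S(T, B) = -6 - 5*T (S(T, B) = -5*T - 3*2 = -5*T - 6 = -6 - 5*T)
X(v, y) = -5*v*y (X(v, y) = (y*(-5))*v = (-5*y)*v = -5*v*y)
1/(X(-157, -51) + S(10, 134)) = 1/(-5*(-157)*(-51) + (-6 - 5*10)) = 1/(-40035 + (-6 - 50)) = 1/(-40035 - 56) = 1/(-40091) = -1/40091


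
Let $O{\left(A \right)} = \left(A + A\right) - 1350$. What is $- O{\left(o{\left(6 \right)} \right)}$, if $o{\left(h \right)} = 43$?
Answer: $1264$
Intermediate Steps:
$O{\left(A \right)} = -1350 + 2 A$ ($O{\left(A \right)} = 2 A - 1350 = -1350 + 2 A$)
$- O{\left(o{\left(6 \right)} \right)} = - (-1350 + 2 \cdot 43) = - (-1350 + 86) = \left(-1\right) \left(-1264\right) = 1264$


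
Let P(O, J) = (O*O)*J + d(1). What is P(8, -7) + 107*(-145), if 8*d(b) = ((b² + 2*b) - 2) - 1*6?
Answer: -127709/8 ≈ -15964.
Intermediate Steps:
d(b) = -1 + b/4 + b²/8 (d(b) = (((b² + 2*b) - 2) - 1*6)/8 = ((-2 + b² + 2*b) - 6)/8 = (-8 + b² + 2*b)/8 = -1 + b/4 + b²/8)
P(O, J) = -5/8 + J*O² (P(O, J) = (O*O)*J + (-1 + (¼)*1 + (⅛)*1²) = O²*J + (-1 + ¼ + (⅛)*1) = J*O² + (-1 + ¼ + ⅛) = J*O² - 5/8 = -5/8 + J*O²)
P(8, -7) + 107*(-145) = (-5/8 - 7*8²) + 107*(-145) = (-5/8 - 7*64) - 15515 = (-5/8 - 448) - 15515 = -3589/8 - 15515 = -127709/8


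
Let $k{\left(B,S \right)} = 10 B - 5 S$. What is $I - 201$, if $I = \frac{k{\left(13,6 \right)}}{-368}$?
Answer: $- \frac{18517}{92} \approx -201.27$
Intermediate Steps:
$k{\left(B,S \right)} = - 5 S + 10 B$
$I = - \frac{25}{92}$ ($I = \frac{\left(-5\right) 6 + 10 \cdot 13}{-368} = \left(-30 + 130\right) \left(- \frac{1}{368}\right) = 100 \left(- \frac{1}{368}\right) = - \frac{25}{92} \approx -0.27174$)
$I - 201 = - \frac{25}{92} - 201 = - \frac{18517}{92}$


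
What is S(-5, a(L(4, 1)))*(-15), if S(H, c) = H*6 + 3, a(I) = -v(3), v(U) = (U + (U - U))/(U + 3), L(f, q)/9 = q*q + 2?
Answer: 405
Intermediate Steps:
L(f, q) = 18 + 9*q**2 (L(f, q) = 9*(q*q + 2) = 9*(q**2 + 2) = 9*(2 + q**2) = 18 + 9*q**2)
v(U) = U/(3 + U) (v(U) = (U + 0)/(3 + U) = U/(3 + U))
a(I) = -1/2 (a(I) = -3/(3 + 3) = -3/6 = -1*1/2 = -1/2)
S(H, c) = 3 + 6*H (S(H, c) = 6*H + 3 = 3 + 6*H)
S(-5, a(L(4, 1)))*(-15) = (3 + 6*(-5))*(-15) = (3 - 30)*(-15) = -27*(-15) = 405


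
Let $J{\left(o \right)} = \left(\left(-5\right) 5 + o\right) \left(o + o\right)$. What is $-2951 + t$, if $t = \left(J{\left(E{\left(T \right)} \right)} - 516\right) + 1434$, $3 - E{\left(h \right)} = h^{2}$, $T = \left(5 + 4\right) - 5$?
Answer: $-1045$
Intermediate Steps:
$T = 4$ ($T = 9 - 5 = 4$)
$E{\left(h \right)} = 3 - h^{2}$
$J{\left(o \right)} = 2 o \left(-25 + o\right)$ ($J{\left(o \right)} = \left(-25 + o\right) 2 o = 2 o \left(-25 + o\right)$)
$t = 1906$ ($t = \left(2 \left(3 - 4^{2}\right) \left(-25 + \left(3 - 4^{2}\right)\right) - 516\right) + 1434 = \left(2 \left(3 - 16\right) \left(-25 + \left(3 - 16\right)\right) - 516\right) + 1434 = \left(2 \left(-13\right) \left(-25 - 13\right) - 516\right) + 1434 = \left(2 \left(-13\right) \left(-38\right) - 516\right) + 1434 = \left(988 - 516\right) + 1434 = 472 + 1434 = 1906$)
$-2951 + t = -2951 + 1906 = -1045$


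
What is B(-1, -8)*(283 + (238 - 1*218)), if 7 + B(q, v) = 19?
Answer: 3636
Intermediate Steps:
B(q, v) = 12 (B(q, v) = -7 + 19 = 12)
B(-1, -8)*(283 + (238 - 1*218)) = 12*(283 + (238 - 1*218)) = 12*(283 + (238 - 218)) = 12*(283 + 20) = 12*303 = 3636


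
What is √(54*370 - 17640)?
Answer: 6*√65 ≈ 48.374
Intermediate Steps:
√(54*370 - 17640) = √(19980 - 17640) = √2340 = 6*√65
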